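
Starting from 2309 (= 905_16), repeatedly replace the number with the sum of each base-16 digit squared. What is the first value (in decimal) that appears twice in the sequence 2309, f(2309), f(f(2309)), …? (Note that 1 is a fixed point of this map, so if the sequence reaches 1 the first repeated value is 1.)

1

2309 = (9,0,5)_16 → 9² + 0² + 5² = 81 + 0 + 25 = 106
106 = (6,10)_16 → 6² + 10² = 36 + 100 = 136
136 = (8,8)_16 → 8² + 8² = 64 + 64 = 128
128 = (8,0)_16 → 8² + 0² = 64 + 0 = 64
64 = (4,0)_16 → 4² + 0² = 16 + 0 = 16
16 = (1,0)_16 → 1² + 0² = 1 + 0 = 1  — reached the fixed point 1.
1 → 1, so 1 is the first repeated value.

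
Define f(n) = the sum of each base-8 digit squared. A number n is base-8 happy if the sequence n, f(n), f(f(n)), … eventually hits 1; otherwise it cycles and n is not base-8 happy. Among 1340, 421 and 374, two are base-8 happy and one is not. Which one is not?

1340

1340: 1340 → 85 → 30 → 45 → 50 → 40 → 25 → 10 → 5 → 25  — repeats 25 (not base-8 happy)
421: 421 → 77 → 27 → 18 → 8 → 1  — reaches 1 (base-8 happy)
374: 374 → 97 → 18 → 8 → 1  — reaches 1 (base-8 happy)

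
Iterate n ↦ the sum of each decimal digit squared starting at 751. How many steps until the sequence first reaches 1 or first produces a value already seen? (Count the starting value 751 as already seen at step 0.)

751 → 75
75 → 74
74 → 65
65 → 61
61 → 37
37 → 58
58 → 89
89 → 145
145 → 42
42 → 20
20 → 4
4 → 16
16 → 37  — 37 repeats.
That took 13 steps.

13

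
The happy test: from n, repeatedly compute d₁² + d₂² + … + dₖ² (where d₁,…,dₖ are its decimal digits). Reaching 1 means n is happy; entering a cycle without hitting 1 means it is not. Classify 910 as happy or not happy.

happy

910 → 82
82 → 68
68 → 100
100 → 1  — reached 1.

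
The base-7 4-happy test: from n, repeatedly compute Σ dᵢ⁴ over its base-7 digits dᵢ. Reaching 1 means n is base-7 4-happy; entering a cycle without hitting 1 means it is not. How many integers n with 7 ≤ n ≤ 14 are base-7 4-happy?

7: 7 → 1  (reaches 1)
8: 8 → 2 → 16 → 32 → 512 → 164 → 178 → 418 → 708 → 98 → 16  (repeats 16)
9: 9 → 17 → 97 → 2593 → 1459 → 963 → 1153 → 803 → 673 → 1923 → 1507 → 913 → 609 → 707 → 97  (repeats 97)
10: 10 → 82 → 882 → 272 → 2002 → 2546 → 1938 → 2258 → 1808 → 1938  (repeats 1938)
11: 11 → 257 → 1251 → 1043 → 97 → 2593 → 1459 → 963 → 1153 → 803 → 673 → 1923 → 1507 → 913 → 609 → 707 → 97  (repeats 97)
12: 12 → 626 → 1332 → 1394 → 338 → 2608 → 514 → 244 → 2848 → 1314 → 1956 → 2258 → 1808 → 1938 → 2258  (repeats 2258)
13: 13 → 1297 → 803 → 673 → 1923 → 1507 → 913 → 609 → 707 → 97 → 2593 → 1459 → 963 → 1153 → 803  (repeats 803)
14: 14 → 16 → 32 → 512 → 164 → 178 → 418 → 708 → 98 → 16  (repeats 16)
base-7 4-happy: 7

1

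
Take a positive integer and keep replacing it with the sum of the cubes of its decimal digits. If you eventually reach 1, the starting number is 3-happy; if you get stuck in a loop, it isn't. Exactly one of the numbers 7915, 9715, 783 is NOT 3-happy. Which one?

7915: 7915 → 1198 → 1243 → 100 → 1  — reaches 1 (3-happy)
9715: 9715 → 1198 → 1243 → 100 → 1  — reaches 1 (3-happy)
783: 783 → 882 → 1032 → 36 → 243 → 99 → 1458 → 702 → 351 → 153 → 153  — repeats 153 (not 3-happy)

783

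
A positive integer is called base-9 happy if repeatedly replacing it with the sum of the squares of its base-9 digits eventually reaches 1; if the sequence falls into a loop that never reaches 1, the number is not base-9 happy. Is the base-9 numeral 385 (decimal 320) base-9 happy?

not base-9 happy

320 = (3,8,5)_9 → 3² + 8² + 5² = 98
98 = (1,1,8)_9 → 1² + 1² + 8² = 66
66 = (7,3)_9 → 7² + 3² = 58
58 = (6,4)_9 → 6² + 4² = 52
52 = (5,7)_9 → 5² + 7² = 74
74 = (8,2)_9 → 8² + 2² = 68
68 = (7,5)_9 → 7² + 5² = 74  — 74 already seen; the sequence cycles without reaching 1.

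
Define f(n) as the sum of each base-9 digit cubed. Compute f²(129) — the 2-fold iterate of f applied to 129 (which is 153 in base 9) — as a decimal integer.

129 = (1,5,3)_9 → 1³ + 5³ + 3³ = 153
153 = (1,8,0)_9 → 1³ + 8³ + 0³ = 513

513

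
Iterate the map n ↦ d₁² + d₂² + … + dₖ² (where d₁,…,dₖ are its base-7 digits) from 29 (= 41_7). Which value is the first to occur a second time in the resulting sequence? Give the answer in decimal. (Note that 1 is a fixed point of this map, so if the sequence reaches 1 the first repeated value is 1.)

29

29 = (4,1)_7 → 4² + 1² = 17
17 = (2,3)_7 → 2² + 3² = 13
13 = (1,6)_7 → 1² + 6² = 37
37 = (5,2)_7 → 5² + 2² = 29  — 29 already appeared earlier.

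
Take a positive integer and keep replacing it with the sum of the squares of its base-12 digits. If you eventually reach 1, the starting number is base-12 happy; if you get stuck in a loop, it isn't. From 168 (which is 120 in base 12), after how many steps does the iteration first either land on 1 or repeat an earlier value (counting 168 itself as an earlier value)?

168 = (1,2,0)_12 → 1² + 2² + 0² = 5
5 = (5)_12 → 5² = 25
25 = (2,1)_12 → 2² + 1² = 5  — 5 repeats.
That took 3 steps.

3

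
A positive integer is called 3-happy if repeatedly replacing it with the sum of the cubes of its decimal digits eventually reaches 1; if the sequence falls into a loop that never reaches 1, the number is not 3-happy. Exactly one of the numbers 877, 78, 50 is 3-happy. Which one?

877

877: 877 → 1198 → 1243 → 100 → 1  — reaches 1 (3-happy)
78: 78 → 855 → 762 → 567 → 684 → 792 → 1080 → 513 → 153 → 153  — repeats 153 (not 3-happy)
50: 50 → 125 → 134 → 92 → 737 → 713 → 371 → 371  — repeats 371 (not 3-happy)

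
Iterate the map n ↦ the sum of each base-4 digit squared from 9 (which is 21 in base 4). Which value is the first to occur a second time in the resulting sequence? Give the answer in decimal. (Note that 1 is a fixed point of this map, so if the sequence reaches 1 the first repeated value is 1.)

1

9 = (2,1)_4 → 2² + 1² = 4 + 1 = 5
5 = (1,1)_4 → 1² + 1² = 1 + 1 = 2
2 = (2)_4 → 2² = 4
4 = (1,0)_4 → 1² + 0² = 1 + 0 = 1  — reached the fixed point 1.
1 → 1, so 1 is the first repeated value.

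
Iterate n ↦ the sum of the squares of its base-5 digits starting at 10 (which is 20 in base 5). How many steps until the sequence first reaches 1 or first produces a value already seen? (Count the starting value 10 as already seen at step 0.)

3

10 = (2,0)_5 → 2² + 0² = 4
4 = (4)_5 → 4² = 16
16 = (3,1)_5 → 3² + 1² = 10  — 10 repeats.
That took 3 steps.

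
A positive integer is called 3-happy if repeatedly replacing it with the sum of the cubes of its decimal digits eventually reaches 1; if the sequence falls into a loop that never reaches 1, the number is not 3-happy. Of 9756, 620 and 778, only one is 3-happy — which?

778

9756: 9756 → 1413 → 93 → 756 → 684 → 792 → 1080 → 513 → 153 → 153  — repeats 153 (not 3-happy)
620: 620 → 224 → 80 → 512 → 134 → 92 → 737 → 713 → 371 → 371  — repeats 371 (not 3-happy)
778: 778 → 1198 → 1243 → 100 → 1  — reaches 1 (3-happy)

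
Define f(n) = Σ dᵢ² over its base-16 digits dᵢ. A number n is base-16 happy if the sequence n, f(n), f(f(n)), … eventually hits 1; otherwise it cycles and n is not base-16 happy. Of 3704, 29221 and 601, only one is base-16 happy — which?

3704: 3704 → 309 → 35 → 13 → 169 → 181 → 146 → 85 → 50 → 13  — repeats 13 (not base-16 happy)
29221: 29221 → 82 → 29 → 170 → 200 → 208 → 169 → 181 → 146 → 85 → 50 → 13 → 169  — repeats 169 (not base-16 happy)
601: 601 → 110 → 232 → 260 → 17 → 2 → 4 → 16 → 1  — reaches 1 (base-16 happy)

601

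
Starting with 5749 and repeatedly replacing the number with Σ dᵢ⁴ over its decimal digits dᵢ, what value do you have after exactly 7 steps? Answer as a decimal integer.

10929

5749 → 5⁴ + 7⁴ + 4⁴ + 9⁴ = 9843
9843 → 9⁴ + 8⁴ + 4⁴ + 3⁴ = 10994
10994 → 1⁴ + 0⁴ + 9⁴ + 9⁴ + 4⁴ = 13379
13379 → 1⁴ + 3⁴ + 3⁴ + 7⁴ + 9⁴ = 9125
9125 → 9⁴ + 1⁴ + 2⁴ + 5⁴ = 7203
7203 → 7⁴ + 2⁴ + 0⁴ + 3⁴ = 2498
2498 → 2⁴ + 4⁴ + 9⁴ + 8⁴ = 10929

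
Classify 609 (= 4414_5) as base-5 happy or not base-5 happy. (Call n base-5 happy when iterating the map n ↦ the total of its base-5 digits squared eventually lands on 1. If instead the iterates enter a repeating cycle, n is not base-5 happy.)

base-5 happy

609 = (4,4,1,4)_5 → 4² + 4² + 1² + 4² = 49
49 = (1,4,4)_5 → 1² + 4² + 4² = 33
33 = (1,1,3)_5 → 1² + 1² + 3² = 11
11 = (2,1)_5 → 2² + 1² = 5
5 = (1,0)_5 → 1² + 0² = 1  — reached 1.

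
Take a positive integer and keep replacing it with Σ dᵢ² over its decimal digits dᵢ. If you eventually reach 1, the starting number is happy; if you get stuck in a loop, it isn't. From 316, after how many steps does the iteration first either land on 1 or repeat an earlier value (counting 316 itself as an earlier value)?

13

316 → 3² + 1² + 6² = 9 + 1 + 36 = 46
46 → 4² + 6² = 16 + 36 = 52
52 → 5² + 2² = 25 + 4 = 29
29 → 2² + 9² = 4 + 81 = 85
85 → 8² + 5² = 64 + 25 = 89
89 → 8² + 9² = 64 + 81 = 145
145 → 1² + 4² + 5² = 1 + 16 + 25 = 42
42 → 4² + 2² = 16 + 4 = 20
20 → 2² + 0² = 4 + 0 = 4
4 → 4² = 16
16 → 1² + 6² = 1 + 36 = 37
37 → 3² + 7² = 9 + 49 = 58
58 → 5² + 8² = 25 + 64 = 89  — 89 repeats.
That took 13 steps.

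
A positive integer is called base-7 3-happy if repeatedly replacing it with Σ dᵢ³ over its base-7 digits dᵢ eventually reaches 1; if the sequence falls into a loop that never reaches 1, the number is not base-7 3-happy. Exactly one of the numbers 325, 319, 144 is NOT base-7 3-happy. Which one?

144

325: 325 → 307 → 433 → 343 → 1  — reaches 1 (base-7 3-happy)
319: 319 → 307 → 433 → 343 → 1  — reaches 1 (base-7 3-happy)
144: 144 → 288 → 342 → 648 → 282 → 258 → 342  — repeats 342 (not base-7 3-happy)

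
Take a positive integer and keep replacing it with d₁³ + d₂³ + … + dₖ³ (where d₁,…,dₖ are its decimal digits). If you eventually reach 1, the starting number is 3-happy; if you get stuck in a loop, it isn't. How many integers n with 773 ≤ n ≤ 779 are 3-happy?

773: 773 → 713 → 371 → 371  (repeats 371)
774: 774 → 750 → 468 → 792 → 1080 → 513 → 153 → 153  (repeats 153)
775: 775 → 811 → 514 → 190 → 730 → 370 → 370  (repeats 370)
776: 776 → 902 → 737 → 713 → 371 → 371  (repeats 371)
777: 777 → 1029 → 738 → 882 → 1032 → 36 → 243 → 99 → 1458 → 702 → 351 → 153 → 153  (repeats 153)
778: 778 → 1198 → 1243 → 100 → 1  (reaches 1)
779: 779 → 1415 → 191 → 731 → 371 → 371  (repeats 371)
3-happy: 778

1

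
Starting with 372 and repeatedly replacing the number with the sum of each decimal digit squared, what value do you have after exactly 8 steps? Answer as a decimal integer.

372 → 62
62 → 40
40 → 16
16 → 37
37 → 58
58 → 89
89 → 145
145 → 42

42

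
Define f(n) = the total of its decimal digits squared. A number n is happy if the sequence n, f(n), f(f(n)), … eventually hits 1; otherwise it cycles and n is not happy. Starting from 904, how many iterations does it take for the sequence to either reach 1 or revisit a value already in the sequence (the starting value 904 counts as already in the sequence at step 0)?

904 → 97
97 → 130
130 → 10
10 → 1  — reached 1.
That took 4 steps.

4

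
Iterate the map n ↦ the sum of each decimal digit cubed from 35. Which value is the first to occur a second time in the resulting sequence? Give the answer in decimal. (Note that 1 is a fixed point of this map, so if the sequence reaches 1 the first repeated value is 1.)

35 → 3³ + 5³ = 152
152 → 1³ + 5³ + 2³ = 134
134 → 1³ + 3³ + 4³ = 92
92 → 9³ + 2³ = 737
737 → 7³ + 3³ + 7³ = 713
713 → 7³ + 1³ + 3³ = 371
371 → 3³ + 7³ + 1³ = 371  — 371 already appeared earlier.

371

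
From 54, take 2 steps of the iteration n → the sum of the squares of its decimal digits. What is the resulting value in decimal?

54 → 41
41 → 17

17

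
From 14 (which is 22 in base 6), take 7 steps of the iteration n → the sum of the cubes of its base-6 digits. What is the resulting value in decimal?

62

14 = (2,2)_6 → 2³ + 2³ = 8 + 8 = 16
16 = (2,4)_6 → 2³ + 4³ = 8 + 64 = 72
72 = (2,0,0)_6 → 2³ + 0³ + 0³ = 8 + 0 + 0 = 8
8 = (1,2)_6 → 1³ + 2³ = 1 + 8 = 9
9 = (1,3)_6 → 1³ + 3³ = 1 + 27 = 28
28 = (4,4)_6 → 4³ + 4³ = 64 + 64 = 128
128 = (3,3,2)_6 → 3³ + 3³ + 2³ = 27 + 27 + 8 = 62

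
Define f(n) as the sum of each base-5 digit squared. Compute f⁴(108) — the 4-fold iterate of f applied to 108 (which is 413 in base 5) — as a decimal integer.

16

108 = (4,1,3)_5 → 4² + 1² + 3² = 26
26 = (1,0,1)_5 → 1² + 0² + 1² = 2
2 = (2)_5 → 2² = 4
4 = (4)_5 → 4² = 16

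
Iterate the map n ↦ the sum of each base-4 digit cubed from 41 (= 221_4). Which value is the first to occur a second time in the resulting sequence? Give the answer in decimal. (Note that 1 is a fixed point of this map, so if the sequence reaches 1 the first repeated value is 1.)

41 = (2,2,1)_4 → 17
17 = (1,0,1)_4 → 2
2 = (2)_4 → 8
8 = (2,0)_4 → 8  — 8 already appeared earlier.

8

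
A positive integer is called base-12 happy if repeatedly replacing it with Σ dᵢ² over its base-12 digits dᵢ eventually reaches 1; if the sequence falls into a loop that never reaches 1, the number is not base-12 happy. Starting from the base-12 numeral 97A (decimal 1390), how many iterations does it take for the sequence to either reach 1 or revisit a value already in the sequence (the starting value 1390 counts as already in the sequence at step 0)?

11

1390 = (9,7,10)_12 → 9² + 7² + 10² = 230
230 = (1,7,2)_12 → 1² + 7² + 2² = 54
54 = (4,6)_12 → 4² + 6² = 52
52 = (4,4)_12 → 4² + 4² = 32
32 = (2,8)_12 → 2² + 8² = 68
68 = (5,8)_12 → 5² + 8² = 89
89 = (7,5)_12 → 7² + 5² = 74
74 = (6,2)_12 → 6² + 2² = 40
40 = (3,4)_12 → 3² + 4² = 25
25 = (2,1)_12 → 2² + 1² = 5
5 = (5)_12 → 5² = 25  — 25 repeats.
That took 11 steps.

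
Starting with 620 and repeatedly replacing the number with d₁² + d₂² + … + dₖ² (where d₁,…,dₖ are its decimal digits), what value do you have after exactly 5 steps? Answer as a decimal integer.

620 → 6² + 2² + 0² = 40
40 → 4² + 0² = 16
16 → 1² + 6² = 37
37 → 3² + 7² = 58
58 → 5² + 8² = 89

89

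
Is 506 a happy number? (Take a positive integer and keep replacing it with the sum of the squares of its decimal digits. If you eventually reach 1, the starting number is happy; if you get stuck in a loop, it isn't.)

not happy

506 → 5² + 0² + 6² = 25 + 0 + 36 = 61
61 → 6² + 1² = 36 + 1 = 37
37 → 3² + 7² = 9 + 49 = 58
58 → 5² + 8² = 25 + 64 = 89
89 → 8² + 9² = 64 + 81 = 145
145 → 1² + 4² + 5² = 1 + 16 + 25 = 42
42 → 4² + 2² = 16 + 4 = 20
20 → 2² + 0² = 4 + 0 = 4
4 → 4² = 16
16 → 1² + 6² = 1 + 36 = 37  — 37 already seen; the sequence cycles without reaching 1.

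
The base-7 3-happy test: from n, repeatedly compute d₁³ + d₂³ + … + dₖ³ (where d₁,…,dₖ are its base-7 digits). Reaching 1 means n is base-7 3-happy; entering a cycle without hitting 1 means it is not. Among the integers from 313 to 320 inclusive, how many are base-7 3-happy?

1

313: 313 → 349 → 217 → 91 → 217  (repeats 217)
314: 314 → 440 → 434 → 218 → 92 → 218  (repeats 218)
315: 315 → 243 → 405 → 219 → 99 → 9 → 9  (repeats 9)
316: 316 → 244 → 496 → 244  (repeats 244)
317: 317 → 251 → 341 → 557 → 137 → 197 → 65 → 17 → 35 → 125 → 251  (repeats 251)
318: 318 → 270 → 216 → 288 → 342 → 648 → 282 → 258 → 342  (repeats 342)
319: 319 → 307 → 433 → 343 → 1  (reaches 1)
320: 320 → 368 → 92 → 218 → 92  (repeats 92)
base-7 3-happy: 319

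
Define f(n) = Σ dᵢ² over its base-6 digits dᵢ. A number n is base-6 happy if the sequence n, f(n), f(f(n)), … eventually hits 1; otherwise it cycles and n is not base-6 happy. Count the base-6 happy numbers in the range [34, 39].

34: 34 → 41 → 26 → 20 → 13 → 5 → 25 → 17 → 29 → 41  (repeats 41)
35: 35 → 50 → 9 → 10 → 17 → 29 → 41 → 26 → 20 → 13 → 5 → 25 → 17  (repeats 17)
36: 36 → 1  (reaches 1)
37: 37 → 2 → 4 → 16 → 20 → 13 → 5 → 25 → 17 → 29 → 41 → 26 → 20  (repeats 20)
38: 38 → 5 → 25 → 17 → 29 → 41 → 26 → 20 → 13 → 5  (repeats 5)
39: 39 → 10 → 17 → 29 → 41 → 26 → 20 → 13 → 5 → 25 → 17  (repeats 17)
base-6 happy: 36

1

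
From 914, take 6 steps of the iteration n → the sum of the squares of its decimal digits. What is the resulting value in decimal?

16

914 → 9² + 1² + 4² = 98
98 → 9² + 8² = 145
145 → 1² + 4² + 5² = 42
42 → 4² + 2² = 20
20 → 2² + 0² = 4
4 → 4² = 16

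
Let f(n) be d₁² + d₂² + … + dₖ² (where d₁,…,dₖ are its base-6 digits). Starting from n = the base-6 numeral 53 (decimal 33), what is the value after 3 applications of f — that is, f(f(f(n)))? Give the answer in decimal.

26

33 = (5,3)_6 → 5² + 3² = 25 + 9 = 34
34 = (5,4)_6 → 5² + 4² = 25 + 16 = 41
41 = (1,0,5)_6 → 1² + 0² + 5² = 1 + 0 + 25 = 26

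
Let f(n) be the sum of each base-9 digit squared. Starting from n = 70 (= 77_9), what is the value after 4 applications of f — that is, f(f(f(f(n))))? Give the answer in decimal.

70 = (7,7)_9 → 98
98 = (1,1,8)_9 → 66
66 = (7,3)_9 → 58
58 = (6,4)_9 → 52

52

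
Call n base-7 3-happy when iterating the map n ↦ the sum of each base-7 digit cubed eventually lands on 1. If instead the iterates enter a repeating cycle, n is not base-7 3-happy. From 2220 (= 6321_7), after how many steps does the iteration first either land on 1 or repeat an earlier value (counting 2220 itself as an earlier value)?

5

2220 = (6,3,2,1)_7 → 6³ + 3³ + 2³ + 1³ = 252
252 = (5,1,0)_7 → 5³ + 1³ + 0³ = 126
126 = (2,4,0)_7 → 2³ + 4³ + 0³ = 72
72 = (1,3,2)_7 → 1³ + 3³ + 2³ = 36
36 = (5,1)_7 → 5³ + 1³ = 126  — 126 repeats.
That took 5 steps.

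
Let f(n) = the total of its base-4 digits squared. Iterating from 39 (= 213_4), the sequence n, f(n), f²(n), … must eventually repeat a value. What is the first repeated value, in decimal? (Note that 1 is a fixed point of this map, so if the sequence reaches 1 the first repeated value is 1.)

1

39 = (2,1,3)_4 → 2² + 1² + 3² = 14
14 = (3,2)_4 → 3² + 2² = 13
13 = (3,1)_4 → 3² + 1² = 10
10 = (2,2)_4 → 2² + 2² = 8
8 = (2,0)_4 → 2² + 0² = 4
4 = (1,0)_4 → 1² + 0² = 1  — reached the fixed point 1.
1 → 1, so 1 is the first repeated value.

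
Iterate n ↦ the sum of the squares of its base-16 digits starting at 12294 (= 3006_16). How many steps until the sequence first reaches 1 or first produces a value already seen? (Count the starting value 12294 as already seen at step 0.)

12294 = (3,0,0,6)_16 → 3² + 0² + 0² + 6² = 9 + 0 + 0 + 36 = 45
45 = (2,13)_16 → 2² + 13² = 4 + 169 = 173
173 = (10,13)_16 → 10² + 13² = 100 + 169 = 269
269 = (1,0,13)_16 → 1² + 0² + 13² = 1 + 0 + 169 = 170
170 = (10,10)_16 → 10² + 10² = 100 + 100 = 200
200 = (12,8)_16 → 12² + 8² = 144 + 64 = 208
208 = (13,0)_16 → 13² + 0² = 169 + 0 = 169
169 = (10,9)_16 → 10² + 9² = 100 + 81 = 181
181 = (11,5)_16 → 11² + 5² = 121 + 25 = 146
146 = (9,2)_16 → 9² + 2² = 81 + 4 = 85
85 = (5,5)_16 → 5² + 5² = 25 + 25 = 50
50 = (3,2)_16 → 3² + 2² = 9 + 4 = 13
13 = (13)_16 → 13² = 169  — 169 repeats.
That took 13 steps.

13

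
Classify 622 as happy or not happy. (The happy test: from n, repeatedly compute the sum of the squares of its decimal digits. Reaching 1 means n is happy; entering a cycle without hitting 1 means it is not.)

622 → 6² + 2² + 2² = 44
44 → 4² + 4² = 32
32 → 3² + 2² = 13
13 → 1² + 3² = 10
10 → 1² + 0² = 1  — reached 1.

happy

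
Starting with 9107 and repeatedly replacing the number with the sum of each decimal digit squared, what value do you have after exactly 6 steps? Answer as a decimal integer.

37

9107 → 9² + 1² + 0² + 7² = 131
131 → 1² + 3² + 1² = 11
11 → 1² + 1² = 2
2 → 2² = 4
4 → 4² = 16
16 → 1² + 6² = 37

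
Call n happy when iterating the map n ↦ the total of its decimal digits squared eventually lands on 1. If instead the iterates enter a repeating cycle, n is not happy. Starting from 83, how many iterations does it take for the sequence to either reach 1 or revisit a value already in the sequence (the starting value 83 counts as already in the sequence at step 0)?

10

83 → 73
73 → 58
58 → 89
89 → 145
145 → 42
42 → 20
20 → 4
4 → 16
16 → 37
37 → 58  — 58 repeats.
That took 10 steps.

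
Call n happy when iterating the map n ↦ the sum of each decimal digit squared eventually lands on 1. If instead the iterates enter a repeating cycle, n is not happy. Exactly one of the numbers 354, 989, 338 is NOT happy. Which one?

354

354: 354 → 50 → 25 → 29 → 85 → 89 → 145 → 42 → 20 → 4 → 16 → 37 → 58 → 89  — repeats 89 (not happy)
989: 989 → 226 → 44 → 32 → 13 → 10 → 1  — reaches 1 (happy)
338: 338 → 82 → 68 → 100 → 1  — reaches 1 (happy)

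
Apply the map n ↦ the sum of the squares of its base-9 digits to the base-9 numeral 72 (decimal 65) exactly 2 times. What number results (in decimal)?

65 = (7,2)_9 → 7² + 2² = 53
53 = (5,8)_9 → 5² + 8² = 89

89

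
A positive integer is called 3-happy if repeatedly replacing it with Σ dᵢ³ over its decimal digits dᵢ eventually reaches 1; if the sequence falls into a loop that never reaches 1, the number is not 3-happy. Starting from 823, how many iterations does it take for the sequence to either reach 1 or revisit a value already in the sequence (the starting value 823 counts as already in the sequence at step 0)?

6

823 → 8³ + 2³ + 3³ = 547
547 → 5³ + 4³ + 7³ = 532
532 → 5³ + 3³ + 2³ = 160
160 → 1³ + 6³ + 0³ = 217
217 → 2³ + 1³ + 7³ = 352
352 → 3³ + 5³ + 2³ = 160  — 160 repeats.
That took 6 steps.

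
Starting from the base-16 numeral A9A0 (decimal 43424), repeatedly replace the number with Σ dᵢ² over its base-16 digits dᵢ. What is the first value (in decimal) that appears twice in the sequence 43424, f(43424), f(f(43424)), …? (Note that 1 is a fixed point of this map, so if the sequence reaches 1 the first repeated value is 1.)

43424 = (10,9,10,0)_16 → 10² + 9² + 10² + 0² = 100 + 81 + 100 + 0 = 281
281 = (1,1,9)_16 → 1² + 1² + 9² = 1 + 1 + 81 = 83
83 = (5,3)_16 → 5² + 3² = 25 + 9 = 34
34 = (2,2)_16 → 2² + 2² = 4 + 4 = 8
8 = (8)_16 → 8² = 64
64 = (4,0)_16 → 4² + 0² = 16 + 0 = 16
16 = (1,0)_16 → 1² + 0² = 1 + 0 = 1  — reached the fixed point 1.
1 → 1, so 1 is the first repeated value.

1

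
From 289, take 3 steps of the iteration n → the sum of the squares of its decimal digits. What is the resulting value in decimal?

289 → 2² + 8² + 9² = 149
149 → 1² + 4² + 9² = 98
98 → 9² + 8² = 145

145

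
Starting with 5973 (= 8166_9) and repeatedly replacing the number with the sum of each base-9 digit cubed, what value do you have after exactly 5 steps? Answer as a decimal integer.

3

5973 = (8,1,6,6)_9 → 8³ + 1³ + 6³ + 6³ = 512 + 1 + 216 + 216 = 945
945 = (1,2,6,0)_9 → 1³ + 2³ + 6³ + 0³ = 1 + 8 + 216 + 0 = 225
225 = (2,7,0)_9 → 2³ + 7³ + 0³ = 8 + 343 + 0 = 351
351 = (4,3,0)_9 → 4³ + 3³ + 0³ = 64 + 27 + 0 = 91
91 = (1,1,1)_9 → 1³ + 1³ + 1³ = 1 + 1 + 1 = 3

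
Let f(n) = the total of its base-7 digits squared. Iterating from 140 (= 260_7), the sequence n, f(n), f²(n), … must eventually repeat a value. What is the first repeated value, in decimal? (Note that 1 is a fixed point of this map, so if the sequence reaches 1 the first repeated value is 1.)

2

140 = (2,6,0)_7 → 2² + 6² + 0² = 40
40 = (5,5)_7 → 5² + 5² = 50
50 = (1,0,1)_7 → 1² + 0² + 1² = 2
2 = (2)_7 → 2² = 4
4 = (4)_7 → 4² = 16
16 = (2,2)_7 → 2² + 2² = 8
8 = (1,1)_7 → 1² + 1² = 2  — 2 already appeared earlier.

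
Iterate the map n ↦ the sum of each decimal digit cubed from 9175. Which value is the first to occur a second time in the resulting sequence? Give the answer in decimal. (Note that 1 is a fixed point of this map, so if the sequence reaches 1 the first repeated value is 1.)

1

9175 → 9³ + 1³ + 7³ + 5³ = 1198
1198 → 1³ + 1³ + 9³ + 8³ = 1243
1243 → 1³ + 2³ + 4³ + 3³ = 100
100 → 1³ + 0³ + 0³ = 1  — reached the fixed point 1.
1 → 1, so 1 is the first repeated value.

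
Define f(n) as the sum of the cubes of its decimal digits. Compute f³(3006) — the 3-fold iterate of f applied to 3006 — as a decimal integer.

1458

3006 → 3³ + 0³ + 0³ + 6³ = 27 + 0 + 0 + 216 = 243
243 → 2³ + 4³ + 3³ = 8 + 64 + 27 = 99
99 → 9³ + 9³ = 729 + 729 = 1458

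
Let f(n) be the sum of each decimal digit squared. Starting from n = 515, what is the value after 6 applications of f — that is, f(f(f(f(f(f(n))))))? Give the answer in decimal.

515 → 5² + 1² + 5² = 25 + 1 + 25 = 51
51 → 5² + 1² = 25 + 1 = 26
26 → 2² + 6² = 4 + 36 = 40
40 → 4² + 0² = 16 + 0 = 16
16 → 1² + 6² = 1 + 36 = 37
37 → 3² + 7² = 9 + 49 = 58

58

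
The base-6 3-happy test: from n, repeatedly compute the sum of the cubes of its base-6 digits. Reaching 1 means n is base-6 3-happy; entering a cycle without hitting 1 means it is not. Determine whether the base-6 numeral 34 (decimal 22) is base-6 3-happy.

22 = (3,4)_6 → 91
91 = (2,3,1)_6 → 36
36 = (1,0,0)_6 → 1  — reached 1.

base-6 3-happy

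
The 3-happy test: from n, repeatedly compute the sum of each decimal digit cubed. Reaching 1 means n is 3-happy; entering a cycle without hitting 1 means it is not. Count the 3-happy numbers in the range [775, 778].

1

775: 775 → 811 → 514 → 190 → 730 → 370 → 370  (repeats 370)
776: 776 → 902 → 737 → 713 → 371 → 371  (repeats 371)
777: 777 → 1029 → 738 → 882 → 1032 → 36 → 243 → 99 → 1458 → 702 → 351 → 153 → 153  (repeats 153)
778: 778 → 1198 → 1243 → 100 → 1  (reaches 1)
3-happy: 778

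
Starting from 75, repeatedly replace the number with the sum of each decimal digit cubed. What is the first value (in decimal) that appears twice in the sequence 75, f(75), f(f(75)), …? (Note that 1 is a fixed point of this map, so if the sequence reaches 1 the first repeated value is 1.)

153

75 → 468
468 → 792
792 → 1080
1080 → 513
513 → 153
153 → 153  — 153 already appeared earlier.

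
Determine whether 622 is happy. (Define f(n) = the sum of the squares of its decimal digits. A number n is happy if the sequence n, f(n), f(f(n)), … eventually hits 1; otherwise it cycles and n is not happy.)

622 → 6² + 2² + 2² = 44
44 → 4² + 4² = 32
32 → 3² + 2² = 13
13 → 1² + 3² = 10
10 → 1² + 0² = 1  — reached 1.

happy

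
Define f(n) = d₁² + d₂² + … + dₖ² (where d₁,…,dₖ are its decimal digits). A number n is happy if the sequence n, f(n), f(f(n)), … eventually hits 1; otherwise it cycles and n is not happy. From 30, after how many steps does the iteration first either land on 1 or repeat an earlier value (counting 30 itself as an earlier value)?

30 → 9
9 → 81
81 → 65
65 → 61
61 → 37
37 → 58
58 → 89
89 → 145
145 → 42
42 → 20
20 → 4
4 → 16
16 → 37  — 37 repeats.
That took 13 steps.

13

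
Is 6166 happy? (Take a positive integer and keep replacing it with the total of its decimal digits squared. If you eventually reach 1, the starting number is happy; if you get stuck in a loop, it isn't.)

6166 → 6² + 1² + 6² + 6² = 109
109 → 1² + 0² + 9² = 82
82 → 8² + 2² = 68
68 → 6² + 8² = 100
100 → 1² + 0² + 0² = 1  — reached 1.

happy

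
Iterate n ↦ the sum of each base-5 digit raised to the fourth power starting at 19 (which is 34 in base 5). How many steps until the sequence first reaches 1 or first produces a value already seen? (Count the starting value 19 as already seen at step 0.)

12

19 = (3,4)_5 → 3⁴ + 4⁴ = 337
337 = (2,3,2,2)_5 → 2⁴ + 3⁴ + 2⁴ + 2⁴ = 129
129 = (1,0,0,4)_5 → 1⁴ + 0⁴ + 0⁴ + 4⁴ = 257
257 = (2,0,1,2)_5 → 2⁴ + 0⁴ + 1⁴ + 2⁴ = 33
33 = (1,1,3)_5 → 1⁴ + 1⁴ + 3⁴ = 83
83 = (3,1,3)_5 → 3⁴ + 1⁴ + 3⁴ = 163
163 = (1,1,2,3)_5 → 1⁴ + 1⁴ + 2⁴ + 3⁴ = 99
99 = (3,4,4)_5 → 3⁴ + 4⁴ + 4⁴ = 593
593 = (4,3,3,3)_5 → 4⁴ + 3⁴ + 3⁴ + 3⁴ = 499
499 = (3,4,4,4)_5 → 3⁴ + 4⁴ + 4⁴ + 4⁴ = 849
849 = (1,1,3,4,4)_5 → 1⁴ + 1⁴ + 3⁴ + 4⁴ + 4⁴ = 595
595 = (4,3,4,0)_5 → 4⁴ + 3⁴ + 4⁴ + 0⁴ = 593  — 593 repeats.
That took 12 steps.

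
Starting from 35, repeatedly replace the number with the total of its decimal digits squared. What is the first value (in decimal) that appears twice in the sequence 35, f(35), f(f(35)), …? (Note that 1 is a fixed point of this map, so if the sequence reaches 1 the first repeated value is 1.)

89

35 → 3² + 5² = 34
34 → 3² + 4² = 25
25 → 2² + 5² = 29
29 → 2² + 9² = 85
85 → 8² + 5² = 89
89 → 8² + 9² = 145
145 → 1² + 4² + 5² = 42
42 → 4² + 2² = 20
20 → 2² + 0² = 4
4 → 4² = 16
16 → 1² + 6² = 37
37 → 3² + 7² = 58
58 → 5² + 8² = 89  — 89 already appeared earlier.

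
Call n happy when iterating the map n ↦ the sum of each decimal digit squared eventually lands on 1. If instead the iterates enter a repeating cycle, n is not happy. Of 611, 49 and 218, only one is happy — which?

49

611: 611 → 38 → 73 → 58 → 89 → 145 → 42 → 20 → 4 → 16 → 37 → 58  — repeats 58 (not happy)
49: 49 → 97 → 130 → 10 → 1  — reaches 1 (happy)
218: 218 → 69 → 117 → 51 → 26 → 40 → 16 → 37 → 58 → 89 → 145 → 42 → 20 → 4 → 16  — repeats 16 (not happy)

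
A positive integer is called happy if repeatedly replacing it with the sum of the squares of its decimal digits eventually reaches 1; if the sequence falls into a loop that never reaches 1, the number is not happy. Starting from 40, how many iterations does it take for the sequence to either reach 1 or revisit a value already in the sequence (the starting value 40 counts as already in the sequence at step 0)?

9

40 → 4² + 0² = 16
16 → 1² + 6² = 37
37 → 3² + 7² = 58
58 → 5² + 8² = 89
89 → 8² + 9² = 145
145 → 1² + 4² + 5² = 42
42 → 4² + 2² = 20
20 → 2² + 0² = 4
4 → 4² = 16  — 16 repeats.
That took 9 steps.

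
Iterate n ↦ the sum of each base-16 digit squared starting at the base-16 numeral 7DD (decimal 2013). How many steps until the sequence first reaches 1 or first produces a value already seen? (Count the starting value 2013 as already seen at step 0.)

9

2013 = (7,13,13)_16 → 387
387 = (1,8,3)_16 → 74
74 = (4,10)_16 → 116
116 = (7,4)_16 → 65
65 = (4,1)_16 → 17
17 = (1,1)_16 → 2
2 = (2)_16 → 4
4 = (4)_16 → 16
16 = (1,0)_16 → 1  — reached 1.
That took 9 steps.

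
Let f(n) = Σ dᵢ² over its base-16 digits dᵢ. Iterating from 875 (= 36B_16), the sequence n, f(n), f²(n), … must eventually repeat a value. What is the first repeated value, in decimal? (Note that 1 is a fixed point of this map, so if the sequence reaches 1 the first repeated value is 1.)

875 = (3,6,11)_16 → 3² + 6² + 11² = 166
166 = (10,6)_16 → 10² + 6² = 136
136 = (8,8)_16 → 8² + 8² = 128
128 = (8,0)_16 → 8² + 0² = 64
64 = (4,0)_16 → 4² + 0² = 16
16 = (1,0)_16 → 1² + 0² = 1  — reached the fixed point 1.
1 → 1, so 1 is the first repeated value.

1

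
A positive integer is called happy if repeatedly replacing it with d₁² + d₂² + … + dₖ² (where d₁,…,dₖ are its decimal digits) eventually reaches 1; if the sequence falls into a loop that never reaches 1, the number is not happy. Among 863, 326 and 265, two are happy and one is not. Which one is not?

863: 863 → 109 → 82 → 68 → 100 → 1  — reaches 1 (happy)
326: 326 → 49 → 97 → 130 → 10 → 1  — reaches 1 (happy)
265: 265 → 65 → 61 → 37 → 58 → 89 → 145 → 42 → 20 → 4 → 16 → 37  — repeats 37 (not happy)

265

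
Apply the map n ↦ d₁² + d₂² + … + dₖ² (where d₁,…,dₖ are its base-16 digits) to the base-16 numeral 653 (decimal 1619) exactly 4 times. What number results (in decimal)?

82

1619 = (6,5,3)_16 → 6² + 5² + 3² = 70
70 = (4,6)_16 → 4² + 6² = 52
52 = (3,4)_16 → 3² + 4² = 25
25 = (1,9)_16 → 1² + 9² = 82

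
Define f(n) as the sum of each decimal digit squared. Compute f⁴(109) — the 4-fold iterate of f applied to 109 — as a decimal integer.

1

109 → 1² + 0² + 9² = 1 + 0 + 81 = 82
82 → 8² + 2² = 64 + 4 = 68
68 → 6² + 8² = 36 + 64 = 100
100 → 1² + 0² + 0² = 1 + 0 + 0 = 1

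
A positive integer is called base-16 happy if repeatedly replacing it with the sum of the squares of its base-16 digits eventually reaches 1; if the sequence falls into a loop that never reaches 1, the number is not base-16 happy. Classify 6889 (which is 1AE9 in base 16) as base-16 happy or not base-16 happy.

base-16 happy

6889 = (1,10,14,9)_16 → 1² + 10² + 14² + 9² = 378
378 = (1,7,10)_16 → 1² + 7² + 10² = 150
150 = (9,6)_16 → 9² + 6² = 117
117 = (7,5)_16 → 7² + 5² = 74
74 = (4,10)_16 → 4² + 10² = 116
116 = (7,4)_16 → 7² + 4² = 65
65 = (4,1)_16 → 4² + 1² = 17
17 = (1,1)_16 → 1² + 1² = 2
2 = (2)_16 → 2² = 4
4 = (4)_16 → 4² = 16
16 = (1,0)_16 → 1² + 0² = 1  — reached 1.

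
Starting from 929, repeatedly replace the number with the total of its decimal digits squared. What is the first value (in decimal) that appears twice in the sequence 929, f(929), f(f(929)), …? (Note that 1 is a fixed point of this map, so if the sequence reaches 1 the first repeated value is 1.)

58

929 → 9² + 2² + 9² = 166
166 → 1² + 6² + 6² = 73
73 → 7² + 3² = 58
58 → 5² + 8² = 89
89 → 8² + 9² = 145
145 → 1² + 4² + 5² = 42
42 → 4² + 2² = 20
20 → 2² + 0² = 4
4 → 4² = 16
16 → 1² + 6² = 37
37 → 3² + 7² = 58  — 58 already appeared earlier.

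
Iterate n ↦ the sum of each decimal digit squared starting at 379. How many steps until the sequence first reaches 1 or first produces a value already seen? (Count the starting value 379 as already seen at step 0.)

6

379 → 3² + 7² + 9² = 139
139 → 1² + 3² + 9² = 91
91 → 9² + 1² = 82
82 → 8² + 2² = 68
68 → 6² + 8² = 100
100 → 1² + 0² + 0² = 1  — reached 1.
That took 6 steps.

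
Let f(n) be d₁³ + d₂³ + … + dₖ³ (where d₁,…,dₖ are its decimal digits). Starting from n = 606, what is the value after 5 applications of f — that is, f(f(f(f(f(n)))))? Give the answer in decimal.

351

606 → 6³ + 0³ + 6³ = 216 + 0 + 216 = 432
432 → 4³ + 3³ + 2³ = 64 + 27 + 8 = 99
99 → 9³ + 9³ = 729 + 729 = 1458
1458 → 1³ + 4³ + 5³ + 8³ = 1 + 64 + 125 + 512 = 702
702 → 7³ + 0³ + 2³ = 343 + 0 + 8 = 351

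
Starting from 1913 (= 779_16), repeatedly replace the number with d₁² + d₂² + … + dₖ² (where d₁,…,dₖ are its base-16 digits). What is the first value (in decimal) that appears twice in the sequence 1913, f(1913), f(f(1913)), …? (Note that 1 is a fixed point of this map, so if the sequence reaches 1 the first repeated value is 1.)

1913 = (7,7,9)_16 → 7² + 7² + 9² = 49 + 49 + 81 = 179
179 = (11,3)_16 → 11² + 3² = 121 + 9 = 130
130 = (8,2)_16 → 8² + 2² = 64 + 4 = 68
68 = (4,4)_16 → 4² + 4² = 16 + 16 = 32
32 = (2,0)_16 → 2² + 0² = 4 + 0 = 4
4 = (4)_16 → 4² = 16
16 = (1,0)_16 → 1² + 0² = 1 + 0 = 1  — reached the fixed point 1.
1 → 1, so 1 is the first repeated value.

1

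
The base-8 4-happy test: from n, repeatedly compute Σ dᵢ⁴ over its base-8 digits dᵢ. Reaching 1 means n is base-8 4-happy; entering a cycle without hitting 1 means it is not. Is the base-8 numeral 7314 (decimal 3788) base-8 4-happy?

not base-8 4-happy

3788 = (7,3,1,4)_8 → 7⁴ + 3⁴ + 1⁴ + 4⁴ = 2739
2739 = (5,2,6,3)_8 → 5⁴ + 2⁴ + 6⁴ + 3⁴ = 2018
2018 = (3,7,4,2)_8 → 3⁴ + 7⁴ + 4⁴ + 2⁴ = 2754
2754 = (5,3,0,2)_8 → 5⁴ + 3⁴ + 0⁴ + 2⁴ = 722
722 = (1,3,2,2)_8 → 1⁴ + 3⁴ + 2⁴ + 2⁴ = 114
114 = (1,6,2)_8 → 1⁴ + 6⁴ + 2⁴ = 1313
1313 = (2,4,4,1)_8 → 2⁴ + 4⁴ + 4⁴ + 1⁴ = 529
529 = (1,0,2,1)_8 → 1⁴ + 0⁴ + 2⁴ + 1⁴ = 18
18 = (2,2)_8 → 2⁴ + 2⁴ = 32
32 = (4,0)_8 → 4⁴ + 0⁴ = 256
256 = (4,0,0)_8 → 4⁴ + 0⁴ + 0⁴ = 256  — 256 already seen; the sequence cycles without reaching 1.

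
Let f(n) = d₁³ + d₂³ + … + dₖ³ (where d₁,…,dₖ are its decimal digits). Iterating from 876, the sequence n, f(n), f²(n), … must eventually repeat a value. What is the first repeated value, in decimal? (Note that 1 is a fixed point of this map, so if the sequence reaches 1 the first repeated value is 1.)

876 → 8³ + 7³ + 6³ = 1071
1071 → 1³ + 0³ + 7³ + 1³ = 345
345 → 3³ + 4³ + 5³ = 216
216 → 2³ + 1³ + 6³ = 225
225 → 2³ + 2³ + 5³ = 141
141 → 1³ + 4³ + 1³ = 66
66 → 6³ + 6³ = 432
432 → 4³ + 3³ + 2³ = 99
99 → 9³ + 9³ = 1458
1458 → 1³ + 4³ + 5³ + 8³ = 702
702 → 7³ + 0³ + 2³ = 351
351 → 3³ + 5³ + 1³ = 153
153 → 1³ + 5³ + 3³ = 153  — 153 already appeared earlier.

153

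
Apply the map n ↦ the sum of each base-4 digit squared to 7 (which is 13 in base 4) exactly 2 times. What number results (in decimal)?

7 = (1,3)_4 → 1² + 3² = 1 + 9 = 10
10 = (2,2)_4 → 2² + 2² = 4 + 4 = 8

8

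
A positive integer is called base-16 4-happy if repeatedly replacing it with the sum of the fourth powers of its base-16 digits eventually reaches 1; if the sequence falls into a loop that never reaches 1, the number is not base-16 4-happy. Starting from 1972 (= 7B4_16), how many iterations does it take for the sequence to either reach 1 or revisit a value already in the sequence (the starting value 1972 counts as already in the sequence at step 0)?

4

1972 = (7,11,4)_16 → 7⁴ + 11⁴ + 4⁴ = 17298
17298 = (4,3,9,2)_16 → 4⁴ + 3⁴ + 9⁴ + 2⁴ = 6914
6914 = (1,11,0,2)_16 → 1⁴ + 11⁴ + 0⁴ + 2⁴ = 14658
14658 = (3,9,4,2)_16 → 3⁴ + 9⁴ + 4⁴ + 2⁴ = 6914  — 6914 repeats.
That took 4 steps.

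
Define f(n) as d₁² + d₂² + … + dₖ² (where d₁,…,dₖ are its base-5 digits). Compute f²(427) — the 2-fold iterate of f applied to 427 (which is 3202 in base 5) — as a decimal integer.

13

427 = (3,2,0,2)_5 → 3² + 2² + 0² + 2² = 9 + 4 + 0 + 4 = 17
17 = (3,2)_5 → 3² + 2² = 9 + 4 = 13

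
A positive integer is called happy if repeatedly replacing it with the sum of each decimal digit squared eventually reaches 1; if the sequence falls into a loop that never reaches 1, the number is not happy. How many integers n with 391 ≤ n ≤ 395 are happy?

391: 391 → 91 → 82 → 68 → 100 → 1  (reaches 1)
392: 392 → 94 → 97 → 130 → 10 → 1  (reaches 1)
393: 393 → 99 → 162 → 41 → 17 → 50 → 25 → 29 → 85 → 89 → 145 → 42 → 20 → 4 → 16 → 37 → 58 → 89  (repeats 89)
394: 394 → 106 → 37 → 58 → 89 → 145 → 42 → 20 → 4 → 16 → 37  (repeats 37)
395: 395 → 115 → 27 → 53 → 34 → 25 → 29 → 85 → 89 → 145 → 42 → 20 → 4 → 16 → 37 → 58 → 89  (repeats 89)
happy: 391, 392

2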